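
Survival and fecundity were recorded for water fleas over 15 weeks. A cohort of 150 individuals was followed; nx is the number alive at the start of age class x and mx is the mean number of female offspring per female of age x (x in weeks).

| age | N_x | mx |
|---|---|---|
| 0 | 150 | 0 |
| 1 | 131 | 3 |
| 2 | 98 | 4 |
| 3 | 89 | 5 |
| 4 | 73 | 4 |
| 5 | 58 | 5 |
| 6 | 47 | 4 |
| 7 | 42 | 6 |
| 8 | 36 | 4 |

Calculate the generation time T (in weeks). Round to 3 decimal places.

lx = nx/n0 = nx/150: 1, 0.87333…, 0.65333…, 0.59333…, 0.48667…, 0.38667…, 0.31333…, 0.28, 0.24
lx·mx: 0, 2.62…, 2.613333…, 2.966667…, 1.946667…, 1.933333…, 1.253333…, 1.68, 0.96 → R0 = 15.973333…
x·lx·mx: 0, 2.62…, 5.226667…, 8.9…, 7.786667…, 9.666667…, 7.52…, 11.76, 7.68 → Σ = 61.16…
T = 61.16… / 15.973333… = 3.828881… → 3.829

3.829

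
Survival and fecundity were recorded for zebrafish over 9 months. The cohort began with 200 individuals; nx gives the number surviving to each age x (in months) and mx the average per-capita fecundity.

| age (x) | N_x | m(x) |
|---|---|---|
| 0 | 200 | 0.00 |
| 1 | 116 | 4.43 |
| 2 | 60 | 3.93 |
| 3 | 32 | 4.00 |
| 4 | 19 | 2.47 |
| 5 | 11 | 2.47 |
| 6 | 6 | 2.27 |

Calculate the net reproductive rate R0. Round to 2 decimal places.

4.83

lx = nx/n0 = nx/200: 1, 0.58, 0.3, 0.16, 0.095, 0.055, 0.03
lx·mx by age: 0, 2.5694, 1.179, 0.64, 0.23465, 0.13585, 0.0681
R0 = Σ lx·mx = 4.827 → 4.83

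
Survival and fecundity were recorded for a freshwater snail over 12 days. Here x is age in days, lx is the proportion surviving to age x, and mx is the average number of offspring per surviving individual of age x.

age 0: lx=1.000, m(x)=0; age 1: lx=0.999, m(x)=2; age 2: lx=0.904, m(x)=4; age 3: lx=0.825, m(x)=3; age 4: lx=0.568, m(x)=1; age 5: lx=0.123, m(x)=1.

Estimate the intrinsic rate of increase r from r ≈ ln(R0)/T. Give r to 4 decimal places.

R0 = Σ lx·mx = 0 + 1.998 + 3.616 + 2.475 + 0.568 + 0.123 = 8.78
Σ x·lx·mx = 19.542; T = 19.542/8.78 = 2.22574…
r ≈ ln(R0)/T = ln(8.78)/2.22574… = 0.976069… → 0.9761

0.9761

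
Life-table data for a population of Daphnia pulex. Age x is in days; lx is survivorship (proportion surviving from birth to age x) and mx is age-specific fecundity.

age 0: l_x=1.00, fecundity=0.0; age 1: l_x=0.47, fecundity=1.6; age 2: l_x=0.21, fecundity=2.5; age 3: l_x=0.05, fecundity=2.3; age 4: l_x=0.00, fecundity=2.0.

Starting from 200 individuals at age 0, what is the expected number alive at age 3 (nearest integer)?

10

Expected survivors = N0 · l_3 = 200 × 0.05 = 10 → 10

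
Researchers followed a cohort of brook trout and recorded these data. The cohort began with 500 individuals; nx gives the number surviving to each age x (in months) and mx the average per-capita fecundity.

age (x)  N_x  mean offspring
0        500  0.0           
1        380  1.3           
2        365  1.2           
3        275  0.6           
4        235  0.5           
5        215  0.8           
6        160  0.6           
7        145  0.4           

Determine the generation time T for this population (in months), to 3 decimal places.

2.711

lx = nx/n0 = nx/500: 1, 0.76, 0.73, 0.55, 0.47, 0.43, 0.32, 0.29
lx·mx: 0, 0.988, 0.876, 0.33, 0.235, 0.344, 0.192, 0.116 → R0 = 3.081
x·lx·mx: 0, 0.988, 1.752, 0.99, 0.94, 1.72, 1.152, 0.812 → Σ = 8.354
T = 8.354 / 3.081 = 2.711457… → 2.711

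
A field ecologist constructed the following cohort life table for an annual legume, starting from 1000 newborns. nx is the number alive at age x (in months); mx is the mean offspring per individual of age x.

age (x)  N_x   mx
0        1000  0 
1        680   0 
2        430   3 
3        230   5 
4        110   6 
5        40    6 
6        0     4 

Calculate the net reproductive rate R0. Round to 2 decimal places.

3.34

lx = nx/n0 = nx/1000: 1, 0.68, 0.43, 0.23, 0.11, 0.04, 0
lx·mx by age: 0, 0, 1.29, 1.15, 0.66, 0.24, 0
R0 = Σ lx·mx = 3.34 → 3.34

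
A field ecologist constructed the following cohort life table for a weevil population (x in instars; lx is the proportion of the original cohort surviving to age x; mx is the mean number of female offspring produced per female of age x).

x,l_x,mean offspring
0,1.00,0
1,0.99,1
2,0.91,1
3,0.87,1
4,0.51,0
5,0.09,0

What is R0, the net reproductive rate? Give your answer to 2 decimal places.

2.77

lx·mx by age: 0, 0.99, 0.91, 0.87, 0, 0
R0 = Σ lx·mx = 2.77 → 2.77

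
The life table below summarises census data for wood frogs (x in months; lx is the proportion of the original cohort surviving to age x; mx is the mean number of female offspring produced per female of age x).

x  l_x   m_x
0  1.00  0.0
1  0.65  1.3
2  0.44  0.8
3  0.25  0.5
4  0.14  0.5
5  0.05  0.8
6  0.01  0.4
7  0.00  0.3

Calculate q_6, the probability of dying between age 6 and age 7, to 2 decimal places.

q_6 = (l_6 − l_7) / l_6 = (0.01 − 0) / 0.01
     = 0.01 / 0.01 = 1 → 1.00

1.00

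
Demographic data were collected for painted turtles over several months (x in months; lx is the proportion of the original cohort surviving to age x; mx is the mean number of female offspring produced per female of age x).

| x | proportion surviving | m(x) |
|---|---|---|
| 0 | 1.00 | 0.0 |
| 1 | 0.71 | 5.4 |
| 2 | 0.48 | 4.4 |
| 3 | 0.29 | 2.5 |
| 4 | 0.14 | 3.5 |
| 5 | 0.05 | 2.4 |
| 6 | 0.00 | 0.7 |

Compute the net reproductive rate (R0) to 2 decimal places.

lx·mx by age: 0, 3.834, 2.112, 0.725, 0.49, 0.12, 0
R0 = Σ lx·mx = 7.281 → 7.28

7.28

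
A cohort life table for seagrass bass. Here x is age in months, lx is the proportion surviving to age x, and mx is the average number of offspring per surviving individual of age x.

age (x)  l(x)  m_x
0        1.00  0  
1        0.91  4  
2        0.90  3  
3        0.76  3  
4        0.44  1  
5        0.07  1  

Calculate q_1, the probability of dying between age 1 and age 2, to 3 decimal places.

q_1 = (l_1 − l_2) / l_1 = (0.91 − 0.9) / 0.91
     = 0.01 / 0.91 = 0.010989… → 0.011

0.011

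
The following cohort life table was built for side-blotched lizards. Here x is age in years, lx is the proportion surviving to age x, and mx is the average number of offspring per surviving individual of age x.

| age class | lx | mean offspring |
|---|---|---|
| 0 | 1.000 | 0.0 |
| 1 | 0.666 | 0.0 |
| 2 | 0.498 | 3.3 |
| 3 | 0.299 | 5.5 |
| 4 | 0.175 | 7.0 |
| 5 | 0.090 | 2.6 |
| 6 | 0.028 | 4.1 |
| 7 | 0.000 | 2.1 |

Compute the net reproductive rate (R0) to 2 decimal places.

lx·mx by age: 0, 0, 1.6434, 1.6445, 1.225, 0.234, 0.1148, 0
R0 = Σ lx·mx = 4.8617 → 4.86

4.86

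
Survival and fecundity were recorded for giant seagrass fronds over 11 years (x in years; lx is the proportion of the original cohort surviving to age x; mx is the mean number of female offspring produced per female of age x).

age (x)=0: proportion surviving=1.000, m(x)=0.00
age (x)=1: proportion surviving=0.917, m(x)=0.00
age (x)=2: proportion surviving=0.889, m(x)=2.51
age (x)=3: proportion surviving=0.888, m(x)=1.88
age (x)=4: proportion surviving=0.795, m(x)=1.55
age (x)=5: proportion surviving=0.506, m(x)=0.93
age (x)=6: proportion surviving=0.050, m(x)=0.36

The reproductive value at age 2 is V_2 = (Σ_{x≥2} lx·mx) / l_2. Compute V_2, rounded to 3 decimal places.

lx·mx for x ≥ 2: 2.23139, 1.66944, 1.23225, 0.47058, 0.018 → sum = 5.62166
V_2 = 5.62166 / l_2 = 5.62166 / 0.889 = 6.323577… → 6.324

6.324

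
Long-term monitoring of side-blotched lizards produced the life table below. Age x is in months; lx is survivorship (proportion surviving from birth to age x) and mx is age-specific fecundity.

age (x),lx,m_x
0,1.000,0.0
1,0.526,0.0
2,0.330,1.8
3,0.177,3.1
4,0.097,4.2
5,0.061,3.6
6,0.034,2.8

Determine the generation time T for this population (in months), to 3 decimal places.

3.289

lx·mx: 0, 0, 0.594, 0.5487, 0.4074, 0.2196, 0.0952 → R0 = 1.8649
x·lx·mx: 0, 0, 1.188, 1.6461, 1.6296, 1.098, 0.5712 → Σ = 6.1329
T = 6.1329 / 1.8649 = 3.288595… → 3.289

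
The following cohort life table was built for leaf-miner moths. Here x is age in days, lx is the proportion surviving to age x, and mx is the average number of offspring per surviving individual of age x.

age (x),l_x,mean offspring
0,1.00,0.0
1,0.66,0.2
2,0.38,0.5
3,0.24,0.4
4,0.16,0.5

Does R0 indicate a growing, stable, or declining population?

R0 = Σ lx·mx = 0 + 0.132 + 0.19 + 0.096 + 0.08 = 0.498
R0 < 1, so the population is declining.

declining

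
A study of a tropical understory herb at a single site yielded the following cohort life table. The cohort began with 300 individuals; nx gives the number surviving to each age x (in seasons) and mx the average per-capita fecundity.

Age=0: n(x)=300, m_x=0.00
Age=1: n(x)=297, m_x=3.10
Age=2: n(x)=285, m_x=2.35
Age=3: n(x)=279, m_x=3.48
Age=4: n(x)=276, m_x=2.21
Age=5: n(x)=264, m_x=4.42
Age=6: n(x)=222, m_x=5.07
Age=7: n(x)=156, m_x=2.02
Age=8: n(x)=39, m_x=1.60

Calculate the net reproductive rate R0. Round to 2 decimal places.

19.47

lx = nx/n0 = nx/300: 1, 0.99, 0.95, 0.93, 0.92, 0.88, 0.74, 0.52, 0.13
lx·mx by age: 0, 3.069, 2.2325, 3.2364, 2.0332, 3.8896, 3.7518, 1.0504, 0.208
R0 = Σ lx·mx = 19.4709 → 19.47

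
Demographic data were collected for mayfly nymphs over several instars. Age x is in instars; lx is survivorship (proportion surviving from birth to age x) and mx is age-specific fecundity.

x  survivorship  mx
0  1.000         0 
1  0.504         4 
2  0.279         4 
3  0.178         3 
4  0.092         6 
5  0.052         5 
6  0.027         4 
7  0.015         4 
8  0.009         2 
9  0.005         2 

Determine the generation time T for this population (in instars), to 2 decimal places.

lx·mx: 0, 2.016, 1.116, 0.534, 0.552, 0.26, 0.108, 0.06, 0.018, 0.01 → R0 = 4.674
x·lx·mx: 0, 2.016, 2.232, 1.602, 2.208, 1.3, 0.648, 0.42, 0.144, 0.09 → Σ = 10.66
T = 10.66 / 4.674 = 2.280702… → 2.28

2.28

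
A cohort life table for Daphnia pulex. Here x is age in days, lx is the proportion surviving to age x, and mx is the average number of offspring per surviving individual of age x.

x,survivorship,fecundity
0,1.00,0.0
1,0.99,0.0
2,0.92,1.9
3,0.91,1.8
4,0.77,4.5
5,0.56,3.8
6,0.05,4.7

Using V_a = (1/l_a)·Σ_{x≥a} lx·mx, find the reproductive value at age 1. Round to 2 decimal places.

9.31

lx·mx for x ≥ 1: 0, 1.748, 1.638, 3.465, 2.128, 0.235 → sum = 9.214
V_1 = 9.214 / l_1 = 9.214 / 0.99 = 9.307071… → 9.31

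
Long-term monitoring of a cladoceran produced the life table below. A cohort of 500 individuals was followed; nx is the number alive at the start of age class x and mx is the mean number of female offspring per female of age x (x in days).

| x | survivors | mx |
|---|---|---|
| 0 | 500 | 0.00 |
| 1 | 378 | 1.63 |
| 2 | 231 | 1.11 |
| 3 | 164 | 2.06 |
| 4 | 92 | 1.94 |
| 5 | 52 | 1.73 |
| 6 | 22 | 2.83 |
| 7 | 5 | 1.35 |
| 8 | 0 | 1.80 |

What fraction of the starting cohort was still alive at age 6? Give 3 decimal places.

l_6 = n_6/n_0 = 22/500 = 0.044 → 0.044

0.044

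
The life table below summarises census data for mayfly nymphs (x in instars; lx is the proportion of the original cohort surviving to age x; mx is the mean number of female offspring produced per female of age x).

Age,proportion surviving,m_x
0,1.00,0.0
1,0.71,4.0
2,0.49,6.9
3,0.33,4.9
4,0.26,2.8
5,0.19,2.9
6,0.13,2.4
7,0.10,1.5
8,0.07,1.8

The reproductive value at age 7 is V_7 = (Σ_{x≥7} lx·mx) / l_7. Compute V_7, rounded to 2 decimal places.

lx·mx for x ≥ 7: 0.15, 0.126 → sum = 0.276
V_7 = 0.276 / l_7 = 0.276 / 0.1 = 2.76 → 2.76

2.76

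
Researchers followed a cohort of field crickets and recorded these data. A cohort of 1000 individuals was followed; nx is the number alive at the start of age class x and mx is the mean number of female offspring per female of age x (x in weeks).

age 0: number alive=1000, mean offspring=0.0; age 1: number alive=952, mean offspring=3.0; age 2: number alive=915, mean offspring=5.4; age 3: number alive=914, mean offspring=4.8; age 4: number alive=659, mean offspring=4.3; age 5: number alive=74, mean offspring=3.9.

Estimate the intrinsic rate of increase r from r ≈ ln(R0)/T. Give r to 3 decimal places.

lx = nx/n0 = nx/1000: 1, 0.952, 0.915, 0.914, 0.659, 0.074
R0 = Σ lx·mx = 0 + 2.856 + 4.941 + 4.3872 + 2.8337 + 0.2886 = 15.3065
Σ x·lx·mx = 38.6774; T = 38.6774/15.3065 = 2.52686…
r ≈ ln(R0)/T = ln(15.3065)/2.52686… = 1.07971… → 1.080

1.080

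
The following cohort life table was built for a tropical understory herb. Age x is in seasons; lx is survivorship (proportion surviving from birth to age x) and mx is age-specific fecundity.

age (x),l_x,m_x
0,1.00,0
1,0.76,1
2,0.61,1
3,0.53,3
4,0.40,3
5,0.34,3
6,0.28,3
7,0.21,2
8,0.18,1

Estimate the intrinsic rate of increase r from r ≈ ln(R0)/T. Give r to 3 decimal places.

R0 = Σ lx·mx = 0 + 0.76 + 0.61 + 1.59 + 1.2 + 1.02 + 0.84 + 0.42 + 0.18 = 6.62
Σ x·lx·mx = 26.07; T = 26.07/6.62 = 3.93807…
r ≈ ln(R0)/T = ln(6.62)/3.93807… = 0.47996… → 0.480

0.480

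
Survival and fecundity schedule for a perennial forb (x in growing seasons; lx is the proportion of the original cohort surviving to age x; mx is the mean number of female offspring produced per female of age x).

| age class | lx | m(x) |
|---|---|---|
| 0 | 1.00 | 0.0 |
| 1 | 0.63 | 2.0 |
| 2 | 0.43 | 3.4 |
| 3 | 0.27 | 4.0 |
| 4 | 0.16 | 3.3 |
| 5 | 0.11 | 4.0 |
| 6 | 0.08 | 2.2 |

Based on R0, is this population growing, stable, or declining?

R0 = Σ lx·mx = 0 + 1.26 + 1.462 + 1.08 + 0.528 + 0.44 + 0.176 = 4.946
R0 > 1, so the population is growing.

growing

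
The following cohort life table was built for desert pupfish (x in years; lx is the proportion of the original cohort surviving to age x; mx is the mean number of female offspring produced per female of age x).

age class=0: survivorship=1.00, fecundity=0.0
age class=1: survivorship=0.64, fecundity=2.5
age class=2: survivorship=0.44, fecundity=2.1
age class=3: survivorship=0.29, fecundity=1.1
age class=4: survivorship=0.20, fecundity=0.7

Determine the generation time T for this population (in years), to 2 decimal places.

lx·mx: 0, 1.6, 0.924, 0.319, 0.14 → R0 = 2.983
x·lx·mx: 0, 1.6, 1.848, 0.957, 0.56 → Σ = 4.965
T = 4.965 / 2.983 = 1.664432… → 1.66

1.66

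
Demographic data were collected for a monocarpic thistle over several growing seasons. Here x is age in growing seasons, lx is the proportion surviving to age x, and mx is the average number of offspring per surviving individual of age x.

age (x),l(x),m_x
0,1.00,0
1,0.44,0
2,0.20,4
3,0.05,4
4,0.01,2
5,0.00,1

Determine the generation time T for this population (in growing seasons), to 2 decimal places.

lx·mx: 0, 0, 0.8, 0.2, 0.02, 0 → R0 = 1.02
x·lx·mx: 0, 0, 1.6, 0.6, 0.08, 0 → Σ = 2.28
T = 2.28 / 1.02 = 2.235294… → 2.24

2.24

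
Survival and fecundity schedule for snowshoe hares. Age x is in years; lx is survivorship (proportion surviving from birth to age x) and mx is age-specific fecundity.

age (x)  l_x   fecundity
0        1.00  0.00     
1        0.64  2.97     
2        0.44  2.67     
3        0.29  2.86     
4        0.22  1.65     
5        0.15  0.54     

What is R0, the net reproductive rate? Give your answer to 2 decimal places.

lx·mx by age: 0, 1.9008, 1.1748, 0.8294, 0.363, 0.081
R0 = Σ lx·mx = 4.349 → 4.35

4.35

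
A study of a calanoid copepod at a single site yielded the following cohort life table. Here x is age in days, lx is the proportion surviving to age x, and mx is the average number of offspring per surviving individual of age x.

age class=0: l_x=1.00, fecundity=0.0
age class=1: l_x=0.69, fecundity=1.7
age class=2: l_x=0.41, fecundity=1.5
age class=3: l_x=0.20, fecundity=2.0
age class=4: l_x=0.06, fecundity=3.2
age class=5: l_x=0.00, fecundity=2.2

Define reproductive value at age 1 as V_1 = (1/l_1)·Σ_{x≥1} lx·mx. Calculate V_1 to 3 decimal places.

lx·mx for x ≥ 1: 1.173, 0.615, 0.4, 0.192, 0 → sum = 2.38
V_1 = 2.38 / l_1 = 2.38 / 0.69 = 3.449275… → 3.449

3.449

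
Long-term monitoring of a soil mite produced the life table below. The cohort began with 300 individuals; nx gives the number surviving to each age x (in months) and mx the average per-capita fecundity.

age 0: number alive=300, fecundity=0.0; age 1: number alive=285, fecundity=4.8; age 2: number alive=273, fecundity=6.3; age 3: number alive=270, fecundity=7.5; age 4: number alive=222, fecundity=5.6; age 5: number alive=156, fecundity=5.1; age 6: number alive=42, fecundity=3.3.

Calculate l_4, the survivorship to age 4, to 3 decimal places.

l_4 = n_4/n_0 = 222/300 = 0.74 → 0.740

0.740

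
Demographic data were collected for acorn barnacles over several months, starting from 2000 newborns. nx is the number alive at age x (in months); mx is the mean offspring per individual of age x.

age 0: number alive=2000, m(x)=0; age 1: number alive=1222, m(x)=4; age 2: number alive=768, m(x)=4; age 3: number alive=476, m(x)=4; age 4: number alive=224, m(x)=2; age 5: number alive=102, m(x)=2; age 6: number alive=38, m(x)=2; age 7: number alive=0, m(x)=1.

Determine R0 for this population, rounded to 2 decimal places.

lx = nx/n0 = nx/2000: 1, 0.611, 0.384, 0.238, 0.112, 0.051, 0.019, 0
lx·mx by age: 0, 2.444, 1.536, 0.952, 0.224, 0.102, 0.038, 0
R0 = Σ lx·mx = 5.296 → 5.30

5.30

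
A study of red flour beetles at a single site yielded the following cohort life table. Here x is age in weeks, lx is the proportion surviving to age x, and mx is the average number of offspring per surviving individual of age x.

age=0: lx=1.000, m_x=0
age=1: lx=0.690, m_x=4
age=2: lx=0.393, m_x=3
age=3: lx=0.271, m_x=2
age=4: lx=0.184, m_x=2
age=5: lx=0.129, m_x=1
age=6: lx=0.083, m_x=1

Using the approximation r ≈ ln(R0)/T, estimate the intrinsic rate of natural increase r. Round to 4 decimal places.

0.8769

R0 = Σ lx·mx = 0 + 2.76 + 1.179 + 0.542 + 0.368 + 0.129 + 0.083 = 5.061
Σ x·lx·mx = 9.359; T = 9.359/5.061 = 1.84924…
r ≈ ln(R0)/T = ln(5.061)/1.84924… = 0.876882… → 0.8769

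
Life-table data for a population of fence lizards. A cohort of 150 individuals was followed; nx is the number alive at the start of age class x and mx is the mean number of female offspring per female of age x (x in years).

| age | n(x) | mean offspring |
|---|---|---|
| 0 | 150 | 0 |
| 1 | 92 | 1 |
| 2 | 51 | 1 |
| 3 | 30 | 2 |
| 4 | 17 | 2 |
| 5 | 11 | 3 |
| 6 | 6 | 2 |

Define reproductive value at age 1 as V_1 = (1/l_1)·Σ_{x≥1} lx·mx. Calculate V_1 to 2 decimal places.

lx = nx/n0 = nx/150: 1, 0.61333…, 0.34, 0.2, 0.11333…, 0.07333…, 0.04
lx·mx for x ≥ 1: 0.613333…, 0.34, 0.4, 0.226667…, 0.22…, 0.08 → sum = 1.88…
V_1 = 1.88… / l_1 = 1.88… / 0.613333… = 3.065217… → 3.07

3.07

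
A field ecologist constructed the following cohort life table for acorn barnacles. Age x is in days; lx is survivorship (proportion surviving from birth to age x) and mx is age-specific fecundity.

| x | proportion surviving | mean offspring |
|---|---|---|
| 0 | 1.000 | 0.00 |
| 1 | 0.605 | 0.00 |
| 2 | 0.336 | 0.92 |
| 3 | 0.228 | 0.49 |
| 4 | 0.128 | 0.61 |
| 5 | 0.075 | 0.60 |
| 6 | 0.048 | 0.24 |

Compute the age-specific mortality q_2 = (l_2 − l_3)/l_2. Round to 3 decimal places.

0.321

q_2 = (l_2 − l_3) / l_2 = (0.336 − 0.228) / 0.336
     = 0.108 / 0.336 = 0.321429… → 0.321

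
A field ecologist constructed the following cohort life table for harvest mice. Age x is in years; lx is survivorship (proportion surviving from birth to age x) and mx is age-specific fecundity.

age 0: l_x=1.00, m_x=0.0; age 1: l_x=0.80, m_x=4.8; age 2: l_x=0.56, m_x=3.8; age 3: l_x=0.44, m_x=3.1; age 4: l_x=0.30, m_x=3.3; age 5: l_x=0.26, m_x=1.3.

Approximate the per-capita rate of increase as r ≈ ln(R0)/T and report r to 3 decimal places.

R0 = Σ lx·mx = 0 + 3.84 + 2.128 + 1.364 + 0.99 + 0.338 = 8.66
Σ x·lx·mx = 17.838; T = 17.838/8.66 = 2.05982…
r ≈ ln(R0)/T = ln(8.66)/2.05982… = 1.04801… → 1.048

1.048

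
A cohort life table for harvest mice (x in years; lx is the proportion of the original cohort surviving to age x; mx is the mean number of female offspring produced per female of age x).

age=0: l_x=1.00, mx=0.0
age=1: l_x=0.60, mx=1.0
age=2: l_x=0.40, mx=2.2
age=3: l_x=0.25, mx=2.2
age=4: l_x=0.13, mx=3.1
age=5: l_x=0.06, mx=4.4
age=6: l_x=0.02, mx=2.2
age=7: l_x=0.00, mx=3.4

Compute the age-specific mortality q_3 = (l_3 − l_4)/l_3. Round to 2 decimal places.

0.48

q_3 = (l_3 − l_4) / l_3 = (0.25 − 0.13) / 0.25
     = 0.12 / 0.25 = 0.48 → 0.48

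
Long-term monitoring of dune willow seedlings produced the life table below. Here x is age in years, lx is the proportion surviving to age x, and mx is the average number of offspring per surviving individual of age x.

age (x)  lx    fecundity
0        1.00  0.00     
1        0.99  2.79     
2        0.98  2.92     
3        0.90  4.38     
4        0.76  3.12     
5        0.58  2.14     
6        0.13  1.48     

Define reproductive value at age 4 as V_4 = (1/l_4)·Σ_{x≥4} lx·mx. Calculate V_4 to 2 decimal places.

5.01

lx·mx for x ≥ 4: 2.3712, 1.2412, 0.1924 → sum = 3.8048
V_4 = 3.8048 / l_4 = 3.8048 / 0.76 = 5.006316… → 5.01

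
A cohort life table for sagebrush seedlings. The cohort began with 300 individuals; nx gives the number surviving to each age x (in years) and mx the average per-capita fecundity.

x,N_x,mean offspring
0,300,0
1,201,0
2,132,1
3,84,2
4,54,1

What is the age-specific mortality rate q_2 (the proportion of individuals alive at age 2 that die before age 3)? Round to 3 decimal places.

0.364

lx = nx/n0 = nx/300: 1, 0.67, 0.44, 0.28, 0.18
q_2 = (l_2 − l_3) / l_2 = (0.44 − 0.28) / 0.44
     = 0.16 / 0.44 = 0.363636… → 0.364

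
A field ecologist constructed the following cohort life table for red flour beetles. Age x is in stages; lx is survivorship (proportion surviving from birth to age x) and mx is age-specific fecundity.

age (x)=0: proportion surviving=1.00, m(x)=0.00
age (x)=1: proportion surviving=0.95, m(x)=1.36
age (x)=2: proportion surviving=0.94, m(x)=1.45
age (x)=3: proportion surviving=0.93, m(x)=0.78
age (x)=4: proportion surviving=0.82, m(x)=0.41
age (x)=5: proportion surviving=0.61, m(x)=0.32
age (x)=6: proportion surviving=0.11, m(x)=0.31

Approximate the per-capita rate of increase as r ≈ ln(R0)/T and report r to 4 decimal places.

R0 = Σ lx·mx = 0 + 1.292 + 1.363 + 0.7254 + 0.3362 + 0.1952 + 0.0341 = 3.9459
Σ x·lx·mx = 8.7196; T = 8.7196/3.9459 = 2.20979…
r ≈ ln(R0)/T = ln(3.9459)/2.20979… = 0.621181… → 0.6212

0.6212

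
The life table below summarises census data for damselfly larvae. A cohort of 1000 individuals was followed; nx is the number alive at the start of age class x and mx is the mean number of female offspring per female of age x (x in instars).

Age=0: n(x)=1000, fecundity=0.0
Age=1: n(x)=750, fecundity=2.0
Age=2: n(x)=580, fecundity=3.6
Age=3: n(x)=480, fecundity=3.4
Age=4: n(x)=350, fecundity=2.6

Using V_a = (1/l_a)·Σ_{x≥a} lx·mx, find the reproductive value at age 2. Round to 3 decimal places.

7.983

lx = nx/n0 = nx/1000: 1, 0.75, 0.58, 0.48, 0.35
lx·mx for x ≥ 2: 2.088, 1.632, 0.91 → sum = 4.63
V_2 = 4.63 / l_2 = 4.63 / 0.58 = 7.982759… → 7.983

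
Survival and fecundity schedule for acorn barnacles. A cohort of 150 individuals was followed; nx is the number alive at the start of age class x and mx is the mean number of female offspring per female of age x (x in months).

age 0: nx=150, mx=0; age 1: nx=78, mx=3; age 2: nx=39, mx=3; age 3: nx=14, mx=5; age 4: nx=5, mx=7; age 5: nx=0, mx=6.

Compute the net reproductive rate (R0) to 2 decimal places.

3.04

lx = nx/n0 = nx/150: 1, 0.52, 0.26, 0.09333…, 0.03333…, 0
lx·mx by age: 0, 1.56, 0.78, 0.466667…, 0.233333…, 0
R0 = Σ lx·mx = 3.04… → 3.04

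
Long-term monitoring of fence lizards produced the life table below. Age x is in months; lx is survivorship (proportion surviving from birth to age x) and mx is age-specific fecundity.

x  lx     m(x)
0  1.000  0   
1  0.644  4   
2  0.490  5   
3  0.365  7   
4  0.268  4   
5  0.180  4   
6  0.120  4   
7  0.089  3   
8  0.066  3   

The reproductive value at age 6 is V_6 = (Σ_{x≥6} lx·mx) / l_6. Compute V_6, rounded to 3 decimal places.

lx·mx for x ≥ 6: 0.48, 0.267, 0.198 → sum = 0.945
V_6 = 0.945 / l_6 = 0.945 / 0.12 = 7.875 → 7.875

7.875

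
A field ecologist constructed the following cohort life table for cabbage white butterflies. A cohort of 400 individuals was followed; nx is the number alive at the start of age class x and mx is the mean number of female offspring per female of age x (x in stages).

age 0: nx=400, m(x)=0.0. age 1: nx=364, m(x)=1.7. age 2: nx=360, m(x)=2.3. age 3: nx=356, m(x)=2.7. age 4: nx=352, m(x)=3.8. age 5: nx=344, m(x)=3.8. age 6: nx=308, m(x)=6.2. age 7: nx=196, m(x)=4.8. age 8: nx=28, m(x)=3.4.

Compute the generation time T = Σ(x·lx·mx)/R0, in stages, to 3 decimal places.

4.482

lx = nx/n0 = nx/400: 1, 0.91, 0.9, 0.89, 0.88, 0.86, 0.77, 0.49, 0.07
lx·mx: 0, 1.547, 2.07, 2.403, 3.344, 3.268, 4.774, 2.352, 0.238 → R0 = 19.996
x·lx·mx: 0, 1.547, 4.14, 7.209, 13.376, 16.34, 28.644, 16.464, 1.904 → Σ = 89.624
T = 89.624 / 19.996 = 4.482096… → 4.482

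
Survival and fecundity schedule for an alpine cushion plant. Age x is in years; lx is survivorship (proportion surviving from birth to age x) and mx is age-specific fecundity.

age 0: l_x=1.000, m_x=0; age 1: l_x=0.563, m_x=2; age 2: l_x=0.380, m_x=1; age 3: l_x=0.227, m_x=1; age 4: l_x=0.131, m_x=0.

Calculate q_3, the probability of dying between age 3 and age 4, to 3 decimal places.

0.423

q_3 = (l_3 − l_4) / l_3 = (0.227 − 0.131) / 0.227
     = 0.096 / 0.227 = 0.422907… → 0.423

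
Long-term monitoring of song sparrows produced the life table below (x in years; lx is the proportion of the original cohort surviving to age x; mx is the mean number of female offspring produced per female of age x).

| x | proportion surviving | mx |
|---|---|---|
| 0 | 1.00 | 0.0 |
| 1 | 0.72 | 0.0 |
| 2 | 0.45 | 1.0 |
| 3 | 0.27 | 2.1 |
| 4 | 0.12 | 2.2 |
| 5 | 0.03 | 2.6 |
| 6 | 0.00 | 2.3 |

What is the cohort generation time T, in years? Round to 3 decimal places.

2.978

lx·mx: 0, 0, 0.45, 0.567, 0.264, 0.078, 0 → R0 = 1.359
x·lx·mx: 0, 0, 0.9, 1.701, 1.056, 0.39, 0 → Σ = 4.047
T = 4.047 / 1.359 = 2.977925… → 2.978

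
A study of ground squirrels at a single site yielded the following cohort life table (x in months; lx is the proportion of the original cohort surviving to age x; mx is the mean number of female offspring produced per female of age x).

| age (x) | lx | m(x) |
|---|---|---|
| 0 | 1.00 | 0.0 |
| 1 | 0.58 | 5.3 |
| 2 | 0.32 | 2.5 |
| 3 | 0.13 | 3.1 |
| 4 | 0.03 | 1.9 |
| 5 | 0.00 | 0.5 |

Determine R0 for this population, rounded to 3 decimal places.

4.334

lx·mx by age: 0, 3.074, 0.8, 0.403, 0.057, 0
R0 = Σ lx·mx = 4.334 → 4.334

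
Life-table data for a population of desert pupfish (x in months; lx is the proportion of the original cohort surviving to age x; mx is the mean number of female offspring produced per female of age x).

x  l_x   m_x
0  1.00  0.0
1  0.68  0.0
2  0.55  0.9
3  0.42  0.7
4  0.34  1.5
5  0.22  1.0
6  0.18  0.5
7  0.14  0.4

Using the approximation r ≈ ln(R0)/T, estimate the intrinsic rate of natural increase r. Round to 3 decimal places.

R0 = Σ lx·mx = 0 + 0 + 0.495 + 0.294 + 0.51 + 0.22 + 0.09 + 0.056 = 1.665
Σ x·lx·mx = 5.944; T = 5.944/1.665 = 3.56997…
r ≈ ln(R0)/T = ln(1.665)/3.56997… = 0.14281… → 0.143

0.143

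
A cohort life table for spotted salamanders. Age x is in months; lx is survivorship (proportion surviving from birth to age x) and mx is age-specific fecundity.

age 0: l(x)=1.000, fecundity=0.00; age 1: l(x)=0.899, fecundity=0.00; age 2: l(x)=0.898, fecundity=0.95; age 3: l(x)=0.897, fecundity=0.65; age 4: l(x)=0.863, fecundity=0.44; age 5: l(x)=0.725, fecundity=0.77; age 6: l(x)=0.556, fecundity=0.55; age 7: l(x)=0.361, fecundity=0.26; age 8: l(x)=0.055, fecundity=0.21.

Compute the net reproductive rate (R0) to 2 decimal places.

lx·mx by age: 0, 0, 0.8531, 0.58305, 0.37972, 0.55825, 0.3058, 0.09386, 0.01155
R0 = Σ lx·mx = 2.78533 → 2.79

2.79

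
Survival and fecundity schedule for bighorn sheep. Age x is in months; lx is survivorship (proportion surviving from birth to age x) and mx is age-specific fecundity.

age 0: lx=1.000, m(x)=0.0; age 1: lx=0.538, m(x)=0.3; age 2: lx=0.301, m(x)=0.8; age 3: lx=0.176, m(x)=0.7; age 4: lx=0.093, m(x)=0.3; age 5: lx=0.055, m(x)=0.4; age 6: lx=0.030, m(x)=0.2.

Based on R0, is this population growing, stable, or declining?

declining

R0 = Σ lx·mx = 0 + 0.1614 + 0.2408 + 0.1232 + 0.0279 + 0.022 + 0.006 = 0.5813
R0 < 1, so the population is declining.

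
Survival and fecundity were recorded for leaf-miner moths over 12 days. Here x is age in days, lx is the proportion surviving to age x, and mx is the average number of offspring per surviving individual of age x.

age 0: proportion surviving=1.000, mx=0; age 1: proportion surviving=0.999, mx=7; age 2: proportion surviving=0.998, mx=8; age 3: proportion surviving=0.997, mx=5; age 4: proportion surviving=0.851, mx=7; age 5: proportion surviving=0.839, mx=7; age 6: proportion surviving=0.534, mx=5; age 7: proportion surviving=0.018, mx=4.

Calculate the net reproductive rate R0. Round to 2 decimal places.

34.53

lx·mx by age: 0, 6.993, 7.984, 4.985, 5.957, 5.873, 2.67, 0.072
R0 = Σ lx·mx = 34.534 → 34.53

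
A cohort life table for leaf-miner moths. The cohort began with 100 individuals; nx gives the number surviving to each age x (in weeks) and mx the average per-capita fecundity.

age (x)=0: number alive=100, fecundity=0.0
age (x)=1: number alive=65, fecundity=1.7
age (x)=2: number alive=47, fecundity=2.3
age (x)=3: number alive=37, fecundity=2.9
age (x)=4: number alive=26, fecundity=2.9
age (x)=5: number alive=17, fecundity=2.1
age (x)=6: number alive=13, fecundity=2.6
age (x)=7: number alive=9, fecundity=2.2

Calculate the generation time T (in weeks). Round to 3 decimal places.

lx = nx/n0 = nx/100: 1, 0.65, 0.47, 0.37, 0.26, 0.17, 0.13, 0.09
lx·mx: 0, 1.105, 1.081, 1.073, 0.754, 0.357, 0.338, 0.198 → R0 = 4.906
x·lx·mx: 0, 1.105, 2.162, 3.219, 3.016, 1.785, 2.028, 1.386 → Σ = 14.701
T = 14.701 / 4.906 = 2.996535… → 2.997

2.997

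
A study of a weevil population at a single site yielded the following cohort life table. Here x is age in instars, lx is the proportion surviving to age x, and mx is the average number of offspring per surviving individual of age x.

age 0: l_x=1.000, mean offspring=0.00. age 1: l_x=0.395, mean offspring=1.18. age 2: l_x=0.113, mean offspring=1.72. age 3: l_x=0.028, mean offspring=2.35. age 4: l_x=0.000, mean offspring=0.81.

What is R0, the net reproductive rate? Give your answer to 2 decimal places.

lx·mx by age: 0, 0.4661, 0.19436, 0.0658, 0
R0 = Σ lx·mx = 0.72626 → 0.73

0.73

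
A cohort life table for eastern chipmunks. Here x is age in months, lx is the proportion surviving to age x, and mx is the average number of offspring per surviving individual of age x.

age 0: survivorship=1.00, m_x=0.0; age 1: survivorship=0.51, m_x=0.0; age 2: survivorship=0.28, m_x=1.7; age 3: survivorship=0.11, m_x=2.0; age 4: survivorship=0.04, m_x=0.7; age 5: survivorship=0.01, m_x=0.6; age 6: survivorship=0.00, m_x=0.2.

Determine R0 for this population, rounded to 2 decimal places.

0.73

lx·mx by age: 0, 0, 0.476, 0.22, 0.028, 0.006, 0
R0 = Σ lx·mx = 0.73 → 0.73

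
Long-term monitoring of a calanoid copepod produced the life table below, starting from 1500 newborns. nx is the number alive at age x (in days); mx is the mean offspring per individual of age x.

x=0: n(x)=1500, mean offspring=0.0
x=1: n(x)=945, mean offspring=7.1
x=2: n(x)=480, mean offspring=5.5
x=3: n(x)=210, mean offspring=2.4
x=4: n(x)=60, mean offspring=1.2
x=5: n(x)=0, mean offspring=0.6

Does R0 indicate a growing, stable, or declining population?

growing

lx = nx/n0 = nx/1500: 1, 0.63, 0.32, 0.14, 0.04, 0
R0 = Σ lx·mx = 0 + 4.473 + 1.76 + 0.336 + 0.048 + 0 = 6.617
R0 > 1, so the population is growing.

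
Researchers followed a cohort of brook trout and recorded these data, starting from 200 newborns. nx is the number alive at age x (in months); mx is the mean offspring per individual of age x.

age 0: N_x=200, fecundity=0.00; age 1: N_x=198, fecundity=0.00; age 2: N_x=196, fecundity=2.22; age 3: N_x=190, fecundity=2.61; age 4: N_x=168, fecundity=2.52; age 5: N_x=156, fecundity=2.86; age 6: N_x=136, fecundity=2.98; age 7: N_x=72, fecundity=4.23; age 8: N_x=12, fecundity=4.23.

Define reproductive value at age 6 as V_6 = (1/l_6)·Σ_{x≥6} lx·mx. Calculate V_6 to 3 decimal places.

lx = nx/n0 = nx/200: 1, 0.99, 0.98, 0.95, 0.84, 0.78, 0.68, 0.36, 0.06
lx·mx for x ≥ 6: 2.0264, 1.5228, 0.2538 → sum = 3.803
V_6 = 3.803 / l_6 = 3.803 / 0.68 = 5.592647… → 5.593

5.593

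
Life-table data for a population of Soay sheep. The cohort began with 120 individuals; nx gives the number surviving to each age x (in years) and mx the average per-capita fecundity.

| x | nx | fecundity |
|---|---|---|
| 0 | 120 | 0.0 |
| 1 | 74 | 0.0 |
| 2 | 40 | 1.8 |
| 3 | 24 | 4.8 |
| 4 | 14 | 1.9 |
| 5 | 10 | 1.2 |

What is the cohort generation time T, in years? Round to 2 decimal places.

2.91

lx = nx/n0 = nx/120: 1, 0.61667…, 0.33333…, 0.2, 0.11667…, 0.08333…
lx·mx: 0, 0, 0.6…, 0.96, 0.221667…, 0.1… → R0 = 1.881667…
x·lx·mx: 0, 0, 1.2…, 2.88, 0.886667…, 0.5… → Σ = 5.466667…
T = 5.466667… / 1.881667… = 2.905226… → 2.91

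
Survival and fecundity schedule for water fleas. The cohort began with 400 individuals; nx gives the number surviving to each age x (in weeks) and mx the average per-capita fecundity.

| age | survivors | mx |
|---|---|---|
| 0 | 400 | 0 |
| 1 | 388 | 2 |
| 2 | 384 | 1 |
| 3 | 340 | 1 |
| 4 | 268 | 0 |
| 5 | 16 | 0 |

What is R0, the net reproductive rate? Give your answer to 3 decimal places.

lx = nx/n0 = nx/400: 1, 0.97, 0.96, 0.85, 0.67, 0.04
lx·mx by age: 0, 1.94, 0.96, 0.85, 0, 0
R0 = Σ lx·mx = 3.75 → 3.750

3.750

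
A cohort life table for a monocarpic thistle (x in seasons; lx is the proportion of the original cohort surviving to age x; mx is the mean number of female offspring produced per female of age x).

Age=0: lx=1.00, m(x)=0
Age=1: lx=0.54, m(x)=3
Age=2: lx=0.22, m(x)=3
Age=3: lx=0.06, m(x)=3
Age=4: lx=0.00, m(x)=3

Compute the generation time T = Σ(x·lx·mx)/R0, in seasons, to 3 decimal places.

lx·mx: 0, 1.62, 0.66, 0.18, 0 → R0 = 2.46
x·lx·mx: 0, 1.62, 1.32, 0.54, 0 → Σ = 3.48
T = 3.48 / 2.46 = 1.414634… → 1.415

1.415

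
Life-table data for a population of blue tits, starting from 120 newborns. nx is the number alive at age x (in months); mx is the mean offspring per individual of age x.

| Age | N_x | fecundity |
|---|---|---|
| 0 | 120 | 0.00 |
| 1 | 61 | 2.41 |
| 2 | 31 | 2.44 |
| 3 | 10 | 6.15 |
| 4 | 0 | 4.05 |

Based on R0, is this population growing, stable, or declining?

lx = nx/n0 = nx/120: 1, 0.50833…, 0.25833…, 0.08333…, 0
R0 = Σ lx·mx = 0 + 1.225083… + 0.630333… + 0.5125… + 0 = 2.367917…
R0 > 1, so the population is growing.

growing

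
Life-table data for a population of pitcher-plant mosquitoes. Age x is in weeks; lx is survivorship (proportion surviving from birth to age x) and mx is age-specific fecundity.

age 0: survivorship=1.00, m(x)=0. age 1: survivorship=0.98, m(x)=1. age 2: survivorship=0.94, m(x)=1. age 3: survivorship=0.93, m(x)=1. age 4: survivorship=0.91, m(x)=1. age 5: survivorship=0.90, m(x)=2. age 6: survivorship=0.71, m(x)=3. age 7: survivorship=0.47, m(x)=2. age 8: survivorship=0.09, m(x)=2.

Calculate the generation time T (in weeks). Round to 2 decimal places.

lx·mx: 0, 0.98, 0.94, 0.93, 0.91, 1.8, 2.13, 0.94, 0.18 → R0 = 8.81
x·lx·mx: 0, 0.98, 1.88, 2.79, 3.64, 9, 12.78, 6.58, 1.44 → Σ = 39.09
T = 39.09 / 8.81 = 4.437003… → 4.44

4.44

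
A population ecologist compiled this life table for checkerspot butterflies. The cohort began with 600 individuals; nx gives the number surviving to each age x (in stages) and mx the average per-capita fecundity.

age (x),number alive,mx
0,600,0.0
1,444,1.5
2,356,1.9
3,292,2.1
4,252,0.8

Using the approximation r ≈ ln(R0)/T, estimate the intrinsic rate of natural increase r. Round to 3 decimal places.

lx = nx/n0 = nx/600: 1, 0.74, 0.59333…, 0.48667…, 0.42
R0 = Σ lx·mx = 0 + 1.11 + 1.12733… + 1.022… + 0.336 = 3.595333…
Σ x·lx·mx = 7.774667…; T = 7.774667…/3.595333… = 2.16243…
r ≈ ln(R0)/T = ln(3.595333…)/2.16243… = 0.59176… → 0.592

0.592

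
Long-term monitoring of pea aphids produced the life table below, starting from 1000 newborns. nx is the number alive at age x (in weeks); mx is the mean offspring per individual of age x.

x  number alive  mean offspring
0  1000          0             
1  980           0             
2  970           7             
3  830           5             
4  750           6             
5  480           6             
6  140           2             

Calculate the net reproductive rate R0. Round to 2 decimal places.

lx = nx/n0 = nx/1000: 1, 0.98, 0.97, 0.83, 0.75, 0.48, 0.14
lx·mx by age: 0, 0, 6.79, 4.15, 4.5, 2.88, 0.28
R0 = Σ lx·mx = 18.6 → 18.60

18.60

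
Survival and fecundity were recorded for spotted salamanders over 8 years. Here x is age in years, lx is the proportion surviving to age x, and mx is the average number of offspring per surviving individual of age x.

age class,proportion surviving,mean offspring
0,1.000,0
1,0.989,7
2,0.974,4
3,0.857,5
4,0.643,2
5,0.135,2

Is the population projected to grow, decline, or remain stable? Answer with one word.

growing

R0 = Σ lx·mx = 0 + 6.923 + 3.896 + 4.285 + 1.286 + 0.27 = 16.66
R0 > 1, so the population is growing.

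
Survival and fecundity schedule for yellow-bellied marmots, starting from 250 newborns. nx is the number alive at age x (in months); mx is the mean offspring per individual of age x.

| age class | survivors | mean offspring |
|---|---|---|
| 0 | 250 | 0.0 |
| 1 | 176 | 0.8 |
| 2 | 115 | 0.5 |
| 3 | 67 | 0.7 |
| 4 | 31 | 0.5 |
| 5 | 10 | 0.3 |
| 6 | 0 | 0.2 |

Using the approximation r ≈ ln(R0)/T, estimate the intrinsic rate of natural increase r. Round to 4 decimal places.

lx = nx/n0 = nx/250: 1, 0.704, 0.46, 0.268, 0.124, 0.04, 0
R0 = Σ lx·mx = 0 + 0.5632 + 0.23 + 0.1876 + 0.062 + 0.012 + 0 = 1.0548
Σ x·lx·mx = 1.894; T = 1.894/1.0548 = 1.7956…
r ≈ ln(R0)/T = ln(1.0548)/1.7956… = 0.029712… → 0.0297

0.0297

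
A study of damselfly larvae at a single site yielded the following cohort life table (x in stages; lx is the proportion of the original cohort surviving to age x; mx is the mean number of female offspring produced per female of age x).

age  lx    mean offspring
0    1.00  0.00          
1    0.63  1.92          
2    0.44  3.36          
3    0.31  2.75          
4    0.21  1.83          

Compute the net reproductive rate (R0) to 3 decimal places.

3.925

lx·mx by age: 0, 1.2096, 1.4784, 0.8525, 0.3843
R0 = Σ lx·mx = 3.9248 → 3.925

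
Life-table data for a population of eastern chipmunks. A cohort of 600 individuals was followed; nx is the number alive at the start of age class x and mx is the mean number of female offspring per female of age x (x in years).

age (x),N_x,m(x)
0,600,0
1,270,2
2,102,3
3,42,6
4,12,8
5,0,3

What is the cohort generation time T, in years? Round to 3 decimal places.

lx = nx/n0 = nx/600: 1, 0.45, 0.17, 0.07, 0.02, 0
lx·mx: 0, 0.9, 0.51, 0.42, 0.16, 0 → R0 = 1.99
x·lx·mx: 0, 0.9, 1.02, 1.26, 0.64, 0 → Σ = 3.82
T = 3.82 / 1.99 = 1.919598… → 1.920

1.920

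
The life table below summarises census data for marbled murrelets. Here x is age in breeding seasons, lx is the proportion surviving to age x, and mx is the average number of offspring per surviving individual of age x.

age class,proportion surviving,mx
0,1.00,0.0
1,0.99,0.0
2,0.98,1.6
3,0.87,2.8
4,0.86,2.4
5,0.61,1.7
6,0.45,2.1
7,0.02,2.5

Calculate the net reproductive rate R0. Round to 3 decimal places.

8.100

lx·mx by age: 0, 0, 1.568, 2.436, 2.064, 1.037, 0.945, 0.05
R0 = Σ lx·mx = 8.1 → 8.100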